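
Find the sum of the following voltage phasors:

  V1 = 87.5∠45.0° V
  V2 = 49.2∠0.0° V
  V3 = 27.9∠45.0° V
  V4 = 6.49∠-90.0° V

Step 1 — Convert each phasor to rectangular form:
  V1 = 87.5·(cos(45.0°) + j·sin(45.0°)) = 61.87 + j61.87 V
  V2 = 49.2·(cos(0.0°) + j·sin(0.0°)) = 49.2 V
  V3 = 27.9·(cos(45.0°) + j·sin(45.0°)) = 19.73 + j19.73 V
  V4 = 6.49·(cos(-90.0°) + j·sin(-90.0°)) = 0 - j6.49 V
Step 2 — Sum components: V_total = 130.8 + j75.11 V.
Step 3 — Convert to polar: |V_total| = 150.8 V, ∠V_total = 29.9°.

V_total = 150.8∠29.9° V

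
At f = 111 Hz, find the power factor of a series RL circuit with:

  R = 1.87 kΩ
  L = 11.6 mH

Step 1 — Angular frequency: ω = 2π·f = 2π·111 = 697.4 rad/s.
Step 2 — Component impedances:
  R: Z = R = 1870 Ω
  L: Z = jωL = j·697.4·0.0116 = 0 + j8.09 Ω
Step 3 — Series combination: Z_total = R + L = 1870 + j8.09 Ω = 1870∠0.2° Ω.
Step 4 — Power factor: PF = cos(φ) = Re(Z)/|Z| = 1870/1870 = 1.
Step 5 — Type: Im(Z) = 8.09 ⇒ lagging (phase φ = 0.2°).

PF = 1 (lagging, φ = 0.2°)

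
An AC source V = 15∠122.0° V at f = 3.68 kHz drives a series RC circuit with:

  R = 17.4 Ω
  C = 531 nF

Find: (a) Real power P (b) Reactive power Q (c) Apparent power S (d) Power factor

Step 1 — Angular frequency: ω = 2π·f = 2π·3680 = 2.312e+04 rad/s.
Step 2 — Component impedances:
  R: Z = R = 17.4 Ω
  C: Z = 1/(jωC) = -j/(ω·C) = 0 - j81.45 Ω
Step 3 — Series combination: Z_total = R + C = 17.4 - j81.45 Ω = 83.29∠-77.9° Ω.
Step 4 — Source phasor: V = 15∠122.0° V = -7.949 + j12.72 V.
Step 5 — Current: I = V / Z = -0.1693 - j0.06142 A = 0.1801∠-160.1° A.
Step 6 — Complex power: S = V·I* = 0.5644 - j2.642 VA.
Step 7 — Real power: P = Re(S) = 0.5644 W.
Step 8 — Reactive power: Q = Im(S) = -2.642 VAR.
Step 9 — Apparent power: |S| = 2.702 VA.
Step 10 — Power factor: PF = P/|S| = 0.2089 (leading).

(a) P = 0.5644 W  (b) Q = -2.642 VAR  (c) S = 2.702 VA  (d) PF = 0.2089 (leading)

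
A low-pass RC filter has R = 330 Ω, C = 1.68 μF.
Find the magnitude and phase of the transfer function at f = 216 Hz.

Step 1 — Angular frequency: ω = 2π·216 = 1357 rad/s.
Step 2 — Transfer function: H(jω) = 1/(1 + jωRC).
Step 3 — Denominator: 1 + jωRC = 1 + j·1357·330·1.68e-06 = 1 + j0.7524.
Step 4 — H = 0.6385 - j0.4804.
Step 5 — Magnitude: |H| = 0.7991 (-1.9 dB); phase: φ = -37.0°.

|H| = 0.7991 (-1.9 dB), φ = -37.0°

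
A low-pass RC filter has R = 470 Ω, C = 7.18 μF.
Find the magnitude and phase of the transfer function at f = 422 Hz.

Step 1 — Angular frequency: ω = 2π·422 = 2652 rad/s.
Step 2 — Transfer function: H(jω) = 1/(1 + jωRC).
Step 3 — Denominator: 1 + jωRC = 1 + j·2652·470·7.18e-06 = 1 + j8.948.
Step 4 — H = 0.01234 - j0.1104.
Step 5 — Magnitude: |H| = 0.1111 (-19.1 dB); phase: φ = -83.6°.

|H| = 0.1111 (-19.1 dB), φ = -83.6°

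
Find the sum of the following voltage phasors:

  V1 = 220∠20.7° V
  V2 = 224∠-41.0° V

Step 1 — Convert each phasor to rectangular form:
  V1 = 220·(cos(20.7°) + j·sin(20.7°)) = 205.8 + j77.76 V
  V2 = 224·(cos(-41.0°) + j·sin(-41.0°)) = 169.1 - j147 V
Step 2 — Sum components: V_total = 374.9 - j69.19 V.
Step 3 — Convert to polar: |V_total| = 381.2 V, ∠V_total = -10.5°.

V_total = 381.2∠-10.5° V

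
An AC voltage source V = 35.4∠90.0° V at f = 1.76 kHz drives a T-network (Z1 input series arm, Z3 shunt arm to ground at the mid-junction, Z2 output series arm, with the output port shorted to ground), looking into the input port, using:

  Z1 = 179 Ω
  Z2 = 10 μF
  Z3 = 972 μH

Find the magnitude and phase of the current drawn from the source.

Step 1 — Angular frequency: ω = 2π·f = 2π·1760 = 1.106e+04 rad/s.
Step 2 — Component impedances:
  Z1: Z = R = 179 Ω
  Z2: Z = 1/(jωC) = -j/(ω·C) = 0 - j9.043 Ω
  Z3: Z = jωL = j·1.106e+04·0.000972 = 0 + j10.75 Ω
Step 3 — With the output port shorted to ground, the output series arm Z2 runs from the junction to ground; the shunt arm Z3 also runs from the junction to ground. They appear in parallel: Z3 || Z2 = 0 - j56.98 Ω.
Step 4 — Series with input arm Z1: Z_in = Z1 + (Z3 || Z2) = 179 - j56.98 Ω = 187.9∠-17.7° Ω.
Step 5 — Source phasor: V = 35.4∠90.0° V = 0 + j35.4 V.
Step 6 — Ohm's law: I = V / Z_total = (0 + j35.4) / (179 - j56.98) = -0.05716 + j0.1796 A.
Step 7 — Convert to polar: |I| = 0.1884 A, ∠I = 107.7°.

I = 0.1884∠107.7° A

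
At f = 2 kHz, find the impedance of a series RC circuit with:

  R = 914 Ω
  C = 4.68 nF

Step 1 — Angular frequency: ω = 2π·f = 2π·2000 = 1.257e+04 rad/s.
Step 2 — Component impedances:
  R: Z = R = 914 Ω
  C: Z = 1/(jωC) = -j/(ω·C) = 0 - j1.7e+04 Ω
Step 3 — Series combination: Z_total = R + C = 914 - j1.7e+04 Ω = 1.703e+04∠-86.9° Ω.

Z = 914 - j1.7e+04 Ω = 1.703e+04∠-86.9° Ω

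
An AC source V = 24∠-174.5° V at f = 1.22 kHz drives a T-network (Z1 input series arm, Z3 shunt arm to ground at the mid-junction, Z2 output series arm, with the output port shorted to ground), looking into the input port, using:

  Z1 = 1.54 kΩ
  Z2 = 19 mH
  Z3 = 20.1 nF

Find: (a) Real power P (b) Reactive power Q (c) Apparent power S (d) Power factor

Step 1 — Angular frequency: ω = 2π·f = 2π·1220 = 7665 rad/s.
Step 2 — Component impedances:
  Z1: Z = R = 1540 Ω
  Z2: Z = jωL = j·7665·0.019 = 0 + j145.6 Ω
  Z3: Z = 1/(jωC) = -j/(ω·C) = 0 - j6490 Ω
Step 3 — With the output port shorted to ground, the output series arm Z2 runs from the junction to ground; the shunt arm Z3 also runs from the junction to ground. They appear in parallel: Z3 || Z2 = 0 + j149 Ω.
Step 4 — Series with input arm Z1: Z_in = Z1 + (Z3 || Z2) = 1540 + j149 Ω = 1547∠5.5° Ω.
Step 5 — Source phasor: V = 24∠-174.5° V = -23.89 - j2.3 V.
Step 6 — Current: I = V / Z = -0.01551 + j7.01e-06 A = 0.01551∠180.0° A.
Step 7 — Complex power: S = V·I* = 0.3706 + j0.03585 VA.
Step 8 — Real power: P = Re(S) = 0.3706 W.
Step 9 — Reactive power: Q = Im(S) = 0.03585 VAR.
Step 10 — Apparent power: |S| = 0.3723 VA.
Step 11 — Power factor: PF = P/|S| = 0.9954 (lagging).

(a) P = 0.3706 W  (b) Q = 0.03585 VAR  (c) S = 0.3723 VA  (d) PF = 0.9954 (lagging)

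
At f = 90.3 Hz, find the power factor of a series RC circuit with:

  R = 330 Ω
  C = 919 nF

Step 1 — Angular frequency: ω = 2π·f = 2π·90.3 = 567.4 rad/s.
Step 2 — Component impedances:
  R: Z = R = 330 Ω
  C: Z = 1/(jωC) = -j/(ω·C) = 0 - j1918 Ω
Step 3 — Series combination: Z_total = R + C = 330 - j1918 Ω = 1946∠-80.2° Ω.
Step 4 — Power factor: PF = cos(φ) = Re(Z)/|Z| = 330/1946 = 0.1696.
Step 5 — Type: Im(Z) = -1918 ⇒ leading (phase φ = -80.2°).

PF = 0.1696 (leading, φ = -80.2°)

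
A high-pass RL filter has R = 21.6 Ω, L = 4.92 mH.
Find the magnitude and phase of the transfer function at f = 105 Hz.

Step 1 — Angular frequency: ω = 2π·105 = 659.7 rad/s.
Step 2 — Transfer function: H(jω) = jωL/(R + jωL).
Step 3 — Numerator jωL = j·3.246; denominator R + jωL = 21.6 + j3.246.
Step 4 — H = 0.02208 + j0.147.
Step 5 — Magnitude: |H| = 0.1486 (-16.6 dB); phase: φ = 81.5°.

|H| = 0.1486 (-16.6 dB), φ = 81.5°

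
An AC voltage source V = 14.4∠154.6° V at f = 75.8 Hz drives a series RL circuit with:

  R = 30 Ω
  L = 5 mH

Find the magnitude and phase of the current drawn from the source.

Step 1 — Angular frequency: ω = 2π·f = 2π·75.8 = 476.3 rad/s.
Step 2 — Component impedances:
  R: Z = R = 30 Ω
  L: Z = jωL = j·476.3·0.005 = 0 + j2.381 Ω
Step 3 — Series combination: Z_total = R + L = 30 + j2.381 Ω = 30.09∠4.5° Ω.
Step 4 — Source phasor: V = 14.4∠154.6° V = -13.01 + j6.177 V.
Step 5 — Ohm's law: I = V / Z_total = (-13.01 + j6.177) / (30 + j2.381) = -0.4146 + j0.2388 A.
Step 6 — Convert to polar: |I| = 0.4785 A, ∠I = 150.1°.

I = 0.4785∠150.1° A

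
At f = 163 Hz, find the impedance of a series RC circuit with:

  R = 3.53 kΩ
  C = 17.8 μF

Step 1 — Angular frequency: ω = 2π·f = 2π·163 = 1024 rad/s.
Step 2 — Component impedances:
  R: Z = R = 3530 Ω
  C: Z = 1/(jωC) = -j/(ω·C) = 0 - j54.85 Ω
Step 3 — Series combination: Z_total = R + C = 3530 - j54.85 Ω = 3530∠-0.9° Ω.

Z = 3530 - j54.85 Ω = 3530∠-0.9° Ω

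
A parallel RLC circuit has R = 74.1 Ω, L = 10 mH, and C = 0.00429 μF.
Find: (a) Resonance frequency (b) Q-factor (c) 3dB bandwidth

Step 1 — Resonance: ω₀ = 1/√(LC) = 1/√(0.01·4.29e-09) = 1.527e+05 rad/s.
Step 2 — f₀ = ω₀/(2π) = 2.43e+04 Hz.
Step 3 — Parallel Q: Q = R/(ω₀L) = 74.1/(1.527e+05·0.01) = 0.04853.
Step 4 — Bandwidth: Δω = ω₀/Q = 3.146e+06 rad/s; BW = Δω/(2π) = 5.007e+05 Hz.

(a) f₀ = 2.43e+04 Hz  (b) Q = 0.04853  (c) BW = 5.007e+05 Hz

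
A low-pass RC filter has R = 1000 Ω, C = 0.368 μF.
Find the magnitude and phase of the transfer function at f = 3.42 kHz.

Step 1 — Angular frequency: ω = 2π·3420 = 2.149e+04 rad/s.
Step 2 — Transfer function: H(jω) = 1/(1 + jωRC).
Step 3 — Denominator: 1 + jωRC = 1 + j·2.149e+04·1000·3.68e-07 = 1 + j7.908.
Step 4 — H = 0.01574 - j0.1245.
Step 5 — Magnitude: |H| = 0.1255 (-18.0 dB); phase: φ = -82.8°.

|H| = 0.1255 (-18.0 dB), φ = -82.8°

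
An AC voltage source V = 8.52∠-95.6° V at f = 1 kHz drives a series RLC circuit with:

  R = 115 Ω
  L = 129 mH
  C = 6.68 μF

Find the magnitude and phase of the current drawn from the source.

Step 1 — Angular frequency: ω = 2π·f = 2π·1000 = 6283 rad/s.
Step 2 — Component impedances:
  R: Z = R = 115 Ω
  L: Z = jωL = j·6283·0.129 = 0 + j810.5 Ω
  C: Z = 1/(jωC) = -j/(ω·C) = 0 - j23.83 Ω
Step 3 — Series combination: Z_total = R + L + C = 115 + j786.7 Ω = 795.1∠81.7° Ω.
Step 4 — Source phasor: V = 8.52∠-95.6° V = -0.8314 - j8.479 V.
Step 5 — Ohm's law: I = V / Z_total = (-0.8314 - j8.479) / (115 + j786.7) = -0.0107 - j0.0005079 A.
Step 6 — Convert to polar: |I| = 0.01072 A, ∠I = -177.3°.

I = 0.01072∠-177.3° A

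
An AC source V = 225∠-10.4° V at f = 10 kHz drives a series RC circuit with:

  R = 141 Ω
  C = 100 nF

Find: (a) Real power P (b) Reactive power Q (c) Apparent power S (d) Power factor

Step 1 — Angular frequency: ω = 2π·f = 2π·1e+04 = 6.283e+04 rad/s.
Step 2 — Component impedances:
  R: Z = R = 141 Ω
  C: Z = 1/(jωC) = -j/(ω·C) = 0 - j159.2 Ω
Step 3 — Series combination: Z_total = R + C = 141 - j159.2 Ω = 212.6∠-48.5° Ω.
Step 4 — Source phasor: V = 225∠-10.4° V = 221.3 - j40.62 V.
Step 5 — Current: I = V / Z = 0.8332 + j0.6524 A = 1.058∠38.1° A.
Step 6 — Complex power: S = V·I* = 157.9 - j178.2 VA.
Step 7 — Real power: P = Re(S) = 157.9 W.
Step 8 — Reactive power: Q = Im(S) = -178.2 VAR.
Step 9 — Apparent power: |S| = 238.1 VA.
Step 10 — Power factor: PF = P/|S| = 0.6631 (leading).

(a) P = 157.9 W  (b) Q = -178.2 VAR  (c) S = 238.1 VA  (d) PF = 0.6631 (leading)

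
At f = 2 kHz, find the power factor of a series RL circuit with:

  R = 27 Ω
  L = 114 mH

Step 1 — Angular frequency: ω = 2π·f = 2π·2000 = 1.257e+04 rad/s.
Step 2 — Component impedances:
  R: Z = R = 27 Ω
  L: Z = jωL = j·1.257e+04·0.114 = 0 + j1433 Ω
Step 3 — Series combination: Z_total = R + L = 27 + j1433 Ω = 1433∠88.9° Ω.
Step 4 — Power factor: PF = cos(φ) = Re(Z)/|Z| = 27/1433 = 0.01884.
Step 5 — Type: Im(Z) = 1433 ⇒ lagging (phase φ = 88.9°).

PF = 0.01884 (lagging, φ = 88.9°)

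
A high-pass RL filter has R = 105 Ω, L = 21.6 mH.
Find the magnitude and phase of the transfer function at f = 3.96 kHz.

Step 1 — Angular frequency: ω = 2π·3960 = 2.488e+04 rad/s.
Step 2 — Transfer function: H(jω) = jωL/(R + jωL).
Step 3 — Numerator jωL = j·537.4; denominator R + jωL = 105 + j537.4.
Step 4 — H = 0.9632 + j0.1882.
Step 5 — Magnitude: |H| = 0.9814 (-0.2 dB); phase: φ = 11.1°.

|H| = 0.9814 (-0.2 dB), φ = 11.1°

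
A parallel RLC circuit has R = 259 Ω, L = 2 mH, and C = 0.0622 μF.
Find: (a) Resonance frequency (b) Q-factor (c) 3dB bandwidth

Step 1 — Resonance: ω₀ = 1/√(LC) = 1/√(0.002·6.22e-08) = 8.966e+04 rad/s.
Step 2 — f₀ = ω₀/(2π) = 1.427e+04 Hz.
Step 3 — Parallel Q: Q = R/(ω₀L) = 259/(8.966e+04·0.002) = 1.444.
Step 4 — Bandwidth: Δω = ω₀/Q = 6.207e+04 rad/s; BW = Δω/(2π) = 9879 Hz.

(a) f₀ = 1.427e+04 Hz  (b) Q = 1.444  (c) BW = 9879 Hz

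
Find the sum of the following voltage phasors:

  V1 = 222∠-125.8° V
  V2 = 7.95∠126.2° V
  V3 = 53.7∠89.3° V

Step 1 — Convert each phasor to rectangular form:
  V1 = 222·(cos(-125.8°) + j·sin(-125.8°)) = -129.9 - j180.1 V
  V2 = 7.95·(cos(126.2°) + j·sin(126.2°)) = -4.695 + j6.415 V
  V3 = 53.7·(cos(89.3°) + j·sin(89.3°)) = 0.6561 + j53.7 V
Step 2 — Sum components: V_total = -133.9 - j119.9 V.
Step 3 — Convert to polar: |V_total| = 179.8 V, ∠V_total = -138.1°.

V_total = 179.8∠-138.1° V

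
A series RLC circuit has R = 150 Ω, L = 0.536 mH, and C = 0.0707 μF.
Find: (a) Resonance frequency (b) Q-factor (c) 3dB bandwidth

Step 1 — Resonance: ω₀ = 1/√(LC) = 1/√(0.000536·7.07e-08) = 1.624e+05 rad/s.
Step 2 — f₀ = ω₀/(2π) = 2.585e+04 Hz.
Step 3 — Series Q: Q = ω₀L/R = 1.624e+05·0.000536/150 = 0.5805.
Step 4 — Bandwidth: Δω = ω₀/Q = 2.799e+05 rad/s; BW = Δω/(2π) = 4.454e+04 Hz.

(a) f₀ = 2.585e+04 Hz  (b) Q = 0.5805  (c) BW = 4.454e+04 Hz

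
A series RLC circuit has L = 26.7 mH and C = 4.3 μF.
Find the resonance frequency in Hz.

Step 1 — Resonance condition Im(Z)=0 gives ω₀ = 1/√(LC).
Step 2 — ω₀ = 1/√(0.0267·4.3e-06) = 2951 rad/s.
Step 3 — f₀ = ω₀/(2π) = 469.7 Hz.

f₀ = 469.7 Hz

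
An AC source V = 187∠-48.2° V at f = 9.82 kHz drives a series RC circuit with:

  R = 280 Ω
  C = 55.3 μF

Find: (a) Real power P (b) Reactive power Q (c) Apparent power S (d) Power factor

Step 1 — Angular frequency: ω = 2π·f = 2π·9820 = 6.17e+04 rad/s.
Step 2 — Component impedances:
  R: Z = R = 280 Ω
  C: Z = 1/(jωC) = -j/(ω·C) = 0 - j0.2931 Ω
Step 3 — Series combination: Z_total = R + C = 280 - j0.2931 Ω = 280∠-0.1° Ω.
Step 4 — Source phasor: V = 187∠-48.2° V = 124.6 - j139.4 V.
Step 5 — Current: I = V / Z = 0.4457 - j0.4974 A = 0.6679∠-48.1° A.
Step 6 — Complex power: S = V·I* = 124.9 - j0.1307 VA.
Step 7 — Real power: P = Re(S) = 124.9 W.
Step 8 — Reactive power: Q = Im(S) = -0.1307 VAR.
Step 9 — Apparent power: |S| = 124.9 VA.
Step 10 — Power factor: PF = P/|S| = 1 (leading).

(a) P = 124.9 W  (b) Q = -0.1307 VAR  (c) S = 124.9 VA  (d) PF = 1 (leading)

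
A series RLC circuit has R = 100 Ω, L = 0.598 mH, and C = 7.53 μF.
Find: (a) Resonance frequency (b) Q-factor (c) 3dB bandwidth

Step 1 — Resonance: ω₀ = 1/√(LC) = 1/√(0.000598·7.53e-06) = 1.49e+04 rad/s.
Step 2 — f₀ = ω₀/(2π) = 2372 Hz.
Step 3 — Series Q: Q = ω₀L/R = 1.49e+04·0.000598/100 = 0.08912.
Step 4 — Bandwidth: Δω = ω₀/Q = 1.672e+05 rad/s; BW = Δω/(2π) = 2.661e+04 Hz.

(a) f₀ = 2372 Hz  (b) Q = 0.08912  (c) BW = 2.661e+04 Hz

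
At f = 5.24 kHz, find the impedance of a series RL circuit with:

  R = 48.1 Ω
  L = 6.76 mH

Step 1 — Angular frequency: ω = 2π·f = 2π·5240 = 3.292e+04 rad/s.
Step 2 — Component impedances:
  R: Z = R = 48.1 Ω
  L: Z = jωL = j·3.292e+04·0.00676 = 0 + j222.6 Ω
Step 3 — Series combination: Z_total = R + L = 48.1 + j222.6 Ω = 227.7∠77.8° Ω.

Z = 48.1 + j222.6 Ω = 227.7∠77.8° Ω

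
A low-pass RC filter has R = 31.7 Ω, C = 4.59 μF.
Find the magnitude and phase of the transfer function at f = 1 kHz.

Step 1 — Angular frequency: ω = 2π·1000 = 6283 rad/s.
Step 2 — Transfer function: H(jω) = 1/(1 + jωRC).
Step 3 — Denominator: 1 + jωRC = 1 + j·6283·31.7·4.59e-06 = 1 + j0.9142.
Step 4 — H = 0.5447 - j0.498.
Step 5 — Magnitude: |H| = 0.7381 (-2.6 dB); phase: φ = -42.4°.

|H| = 0.7381 (-2.6 dB), φ = -42.4°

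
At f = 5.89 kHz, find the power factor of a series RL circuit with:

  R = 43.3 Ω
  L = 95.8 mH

Step 1 — Angular frequency: ω = 2π·f = 2π·5890 = 3.701e+04 rad/s.
Step 2 — Component impedances:
  R: Z = R = 43.3 Ω
  L: Z = jωL = j·3.701e+04·0.0958 = 0 + j3545 Ω
Step 3 — Series combination: Z_total = R + L = 43.3 + j3545 Ω = 3546∠89.3° Ω.
Step 4 — Power factor: PF = cos(φ) = Re(Z)/|Z| = 43.3/3546 = 0.01221.
Step 5 — Type: Im(Z) = 3545 ⇒ lagging (phase φ = 89.3°).

PF = 0.01221 (lagging, φ = 89.3°)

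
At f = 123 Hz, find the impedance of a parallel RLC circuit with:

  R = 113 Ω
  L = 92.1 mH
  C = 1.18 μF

Step 1 — Angular frequency: ω = 2π·f = 2π·123 = 772.8 rad/s.
Step 2 — Component impedances:
  R: Z = R = 113 Ω
  L: Z = jωL = j·772.8·0.0921 = 0 + j71.18 Ω
  C: Z = 1/(jωC) = -j/(ω·C) = 0 - j1097 Ω
Step 3 — Parallel combination: 1/Z_total = 1/R + 1/L + 1/C; Z_total = 35.27 + j52.36 Ω = 63.13∠56.0° Ω.

Z = 35.27 + j52.36 Ω = 63.13∠56.0° Ω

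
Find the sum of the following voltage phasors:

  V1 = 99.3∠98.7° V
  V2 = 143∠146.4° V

Step 1 — Convert each phasor to rectangular form:
  V1 = 99.3·(cos(98.7°) + j·sin(98.7°)) = -15.02 + j98.16 V
  V2 = 143·(cos(146.4°) + j·sin(146.4°)) = -119.1 + j79.13 V
Step 2 — Sum components: V_total = -134.1 + j177.3 V.
Step 3 — Convert to polar: |V_total| = 222.3 V, ∠V_total = 127.1°.

V_total = 222.3∠127.1° V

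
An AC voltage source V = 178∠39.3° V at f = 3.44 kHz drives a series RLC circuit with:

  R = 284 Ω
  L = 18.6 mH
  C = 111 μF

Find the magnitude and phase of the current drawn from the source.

Step 1 — Angular frequency: ω = 2π·f = 2π·3440 = 2.161e+04 rad/s.
Step 2 — Component impedances:
  R: Z = R = 284 Ω
  L: Z = jωL = j·2.161e+04·0.0186 = 0 + j402 Ω
  C: Z = 1/(jωC) = -j/(ω·C) = 0 - j0.4168 Ω
Step 3 — Series combination: Z_total = R + L + C = 284 + j401.6 Ω = 491.9∠54.7° Ω.
Step 4 — Source phasor: V = 178∠39.3° V = 137.7 + j112.7 V.
Step 5 — Ohm's law: I = V / Z_total = (137.7 + j112.7) / (284 + j401.6) = 0.3488 - j0.0963 A.
Step 6 — Convert to polar: |I| = 0.3619 A, ∠I = -15.4°.

I = 0.3619∠-15.4° A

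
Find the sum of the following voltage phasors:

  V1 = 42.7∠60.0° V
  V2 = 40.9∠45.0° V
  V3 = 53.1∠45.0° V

Step 1 — Convert each phasor to rectangular form:
  V1 = 42.7·(cos(60.0°) + j·sin(60.0°)) = 21.35 + j36.98 V
  V2 = 40.9·(cos(45.0°) + j·sin(45.0°)) = 28.92 + j28.92 V
  V3 = 53.1·(cos(45.0°) + j·sin(45.0°)) = 37.55 + j37.55 V
Step 2 — Sum components: V_total = 87.82 + j103.4 V.
Step 3 — Convert to polar: |V_total| = 135.7 V, ∠V_total = 49.7°.

V_total = 135.7∠49.7° V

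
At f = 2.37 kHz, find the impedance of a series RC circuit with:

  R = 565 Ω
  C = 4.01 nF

Step 1 — Angular frequency: ω = 2π·f = 2π·2370 = 1.489e+04 rad/s.
Step 2 — Component impedances:
  R: Z = R = 565 Ω
  C: Z = 1/(jωC) = -j/(ω·C) = 0 - j1.675e+04 Ω
Step 3 — Series combination: Z_total = R + C = 565 - j1.675e+04 Ω = 1.676e+04∠-88.1° Ω.

Z = 565 - j1.675e+04 Ω = 1.676e+04∠-88.1° Ω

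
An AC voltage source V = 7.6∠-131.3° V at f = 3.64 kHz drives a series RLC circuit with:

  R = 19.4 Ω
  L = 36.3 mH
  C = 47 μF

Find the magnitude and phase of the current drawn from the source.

Step 1 — Angular frequency: ω = 2π·f = 2π·3640 = 2.287e+04 rad/s.
Step 2 — Component impedances:
  R: Z = R = 19.4 Ω
  L: Z = jωL = j·2.287e+04·0.0363 = 0 + j830.2 Ω
  C: Z = 1/(jωC) = -j/(ω·C) = 0 - j0.9303 Ω
Step 3 — Series combination: Z_total = R + L + C = 19.4 + j829.3 Ω = 829.5∠88.7° Ω.
Step 4 — Source phasor: V = 7.6∠-131.3° V = -5.016 - j5.71 V.
Step 5 — Ohm's law: I = V / Z_total = (-5.016 - j5.71) / (19.4 + j829.3) = -0.007023 + j0.005884 A.
Step 6 — Convert to polar: |I| = 0.009162 A, ∠I = 140.0°.

I = 0.009162∠140.0° A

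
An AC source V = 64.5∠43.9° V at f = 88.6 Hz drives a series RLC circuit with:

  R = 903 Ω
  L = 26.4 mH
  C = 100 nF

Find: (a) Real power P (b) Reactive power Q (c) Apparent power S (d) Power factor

Step 1 — Angular frequency: ω = 2π·f = 2π·88.6 = 556.7 rad/s.
Step 2 — Component impedances:
  R: Z = R = 903 Ω
  L: Z = jωL = j·556.7·0.0264 = 0 + j14.7 Ω
  C: Z = 1/(jωC) = -j/(ω·C) = 0 - j1.796e+04 Ω
Step 3 — Series combination: Z_total = R + L + C = 903 - j1.795e+04 Ω = 1.797e+04∠-87.1° Ω.
Step 4 — Source phasor: V = 64.5∠43.9° V = 46.48 + j44.72 V.
Step 5 — Current: I = V / Z = -0.002356 + j0.002708 A = 0.003589∠131.0° A.
Step 6 — Complex power: S = V·I* = 0.01163 - j0.2312 VA.
Step 7 — Real power: P = Re(S) = 0.01163 W.
Step 8 — Reactive power: Q = Im(S) = -0.2312 VAR.
Step 9 — Apparent power: |S| = 0.2315 VA.
Step 10 — Power factor: PF = P/|S| = 0.05025 (leading).

(a) P = 0.01163 W  (b) Q = -0.2312 VAR  (c) S = 0.2315 VA  (d) PF = 0.05025 (leading)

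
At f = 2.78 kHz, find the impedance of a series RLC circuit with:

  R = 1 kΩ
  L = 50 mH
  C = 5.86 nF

Step 1 — Angular frequency: ω = 2π·f = 2π·2780 = 1.747e+04 rad/s.
Step 2 — Component impedances:
  R: Z = R = 1000 Ω
  L: Z = jωL = j·1.747e+04·0.05 = 0 + j873.4 Ω
  C: Z = 1/(jωC) = -j/(ω·C) = 0 - j9770 Ω
Step 3 — Series combination: Z_total = R + L + C = 1000 - j8896 Ω = 8952∠-83.6° Ω.

Z = 1000 - j8896 Ω = 8952∠-83.6° Ω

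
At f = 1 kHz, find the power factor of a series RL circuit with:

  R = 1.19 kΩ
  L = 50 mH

Step 1 — Angular frequency: ω = 2π·f = 2π·1000 = 6283 rad/s.
Step 2 — Component impedances:
  R: Z = R = 1190 Ω
  L: Z = jωL = j·6283·0.05 = 0 + j314.2 Ω
Step 3 — Series combination: Z_total = R + L = 1190 + j314.2 Ω = 1231∠14.8° Ω.
Step 4 — Power factor: PF = cos(φ) = Re(Z)/|Z| = 1190/1230.8 = 0.9669.
Step 5 — Type: Im(Z) = 314.2 ⇒ lagging (phase φ = 14.8°).

PF = 0.9669 (lagging, φ = 14.8°)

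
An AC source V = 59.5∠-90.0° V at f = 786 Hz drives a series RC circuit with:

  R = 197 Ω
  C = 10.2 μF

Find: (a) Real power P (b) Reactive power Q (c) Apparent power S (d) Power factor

Step 1 — Angular frequency: ω = 2π·f = 2π·786 = 4939 rad/s.
Step 2 — Component impedances:
  R: Z = R = 197 Ω
  C: Z = 1/(jωC) = -j/(ω·C) = 0 - j19.85 Ω
Step 3 — Series combination: Z_total = R + C = 197 - j19.85 Ω = 198∠-5.8° Ω.
Step 4 — Source phasor: V = 59.5∠-90.0° V = 0 - j59.5 V.
Step 5 — Current: I = V / Z = 0.03013 - j0.299 A = 0.3005∠-84.2° A.
Step 6 — Complex power: S = V·I* = 17.79 - j1.793 VA.
Step 7 — Real power: P = Re(S) = 17.79 W.
Step 8 — Reactive power: Q = Im(S) = -1.793 VAR.
Step 9 — Apparent power: |S| = 17.88 VA.
Step 10 — Power factor: PF = P/|S| = 0.995 (leading).

(a) P = 17.79 W  (b) Q = -1.793 VAR  (c) S = 17.88 VA  (d) PF = 0.995 (leading)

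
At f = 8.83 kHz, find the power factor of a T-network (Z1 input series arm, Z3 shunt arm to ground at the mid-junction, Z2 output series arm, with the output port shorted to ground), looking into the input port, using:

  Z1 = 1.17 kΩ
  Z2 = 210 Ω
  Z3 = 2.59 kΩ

Step 1 — Angular frequency: ω = 2π·f = 2π·8830 = 5.548e+04 rad/s.
Step 2 — Component impedances:
  Z1: Z = R = 1170 Ω
  Z2: Z = R = 210 Ω
  Z3: Z = R = 2590 Ω
Step 3 — With the output port shorted to ground, the output series arm Z2 runs from the junction to ground; the shunt arm Z3 also runs from the junction to ground. They appear in parallel: Z3 || Z2 = 194.2 Ω.
Step 4 — Series with input arm Z1: Z_in = Z1 + (Z3 || Z2) = 1364 Ω = 1364∠0.0° Ω.
Step 5 — Power factor: PF = cos(φ) = Re(Z)/|Z| = 1364/1364 = 1.
Step 6 — Type: Im(Z) = 0 ⇒ unity (phase φ = 0.0°).

PF = 1 (unity, φ = 0.0°)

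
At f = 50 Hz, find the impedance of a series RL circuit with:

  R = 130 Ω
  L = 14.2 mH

Step 1 — Angular frequency: ω = 2π·f = 2π·50 = 314.2 rad/s.
Step 2 — Component impedances:
  R: Z = R = 130 Ω
  L: Z = jωL = j·314.2·0.0142 = 0 + j4.461 Ω
Step 3 — Series combination: Z_total = R + L = 130 + j4.461 Ω = 130.1∠2.0° Ω.

Z = 130 + j4.461 Ω = 130.1∠2.0° Ω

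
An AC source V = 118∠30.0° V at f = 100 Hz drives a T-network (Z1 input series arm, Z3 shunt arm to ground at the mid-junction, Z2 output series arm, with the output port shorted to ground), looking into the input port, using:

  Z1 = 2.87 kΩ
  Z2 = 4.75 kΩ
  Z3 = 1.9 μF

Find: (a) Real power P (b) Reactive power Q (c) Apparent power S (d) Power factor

Step 1 — Angular frequency: ω = 2π·f = 2π·100 = 628.3 rad/s.
Step 2 — Component impedances:
  Z1: Z = R = 2870 Ω
  Z2: Z = R = 4750 Ω
  Z3: Z = 1/(jωC) = -j/(ω·C) = 0 - j837.7 Ω
Step 3 — With the output port shorted to ground, the output series arm Z2 runs from the junction to ground; the shunt arm Z3 also runs from the junction to ground. They appear in parallel: Z3 || Z2 = 143.3 - j812.4 Ω.
Step 4 — Series with input arm Z1: Z_in = Z1 + (Z3 || Z2) = 3013 - j812.4 Ω = 3121∠-15.1° Ω.
Step 5 — Source phasor: V = 118∠30.0° V = 102.2 + j59 V.
Step 6 — Current: I = V / Z = 0.02669 + j0.02678 A = 0.03781∠45.1° A.
Step 7 — Complex power: S = V·I* = 4.308 - j1.161 VA.
Step 8 — Real power: P = Re(S) = 4.308 W.
Step 9 — Reactive power: Q = Im(S) = -1.161 VAR.
Step 10 — Apparent power: |S| = 4.462 VA.
Step 11 — Power factor: PF = P/|S| = 0.9655 (leading).

(a) P = 4.308 W  (b) Q = -1.161 VAR  (c) S = 4.462 VA  (d) PF = 0.9655 (leading)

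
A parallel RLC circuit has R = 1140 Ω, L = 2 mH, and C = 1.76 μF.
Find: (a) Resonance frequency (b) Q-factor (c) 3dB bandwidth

Step 1 — Resonance: ω₀ = 1/√(LC) = 1/√(0.002·1.76e-06) = 1.685e+04 rad/s.
Step 2 — f₀ = ω₀/(2π) = 2683 Hz.
Step 3 — Parallel Q: Q = R/(ω₀L) = 1140/(1.685e+04·0.002) = 33.82.
Step 4 — Bandwidth: Δω = ω₀/Q = 498.4 rad/s; BW = Δω/(2π) = 79.32 Hz.

(a) f₀ = 2683 Hz  (b) Q = 33.82  (c) BW = 79.32 Hz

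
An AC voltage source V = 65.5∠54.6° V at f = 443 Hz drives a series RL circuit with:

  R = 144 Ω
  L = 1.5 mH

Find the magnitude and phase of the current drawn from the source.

Step 1 — Angular frequency: ω = 2π·f = 2π·443 = 2783 rad/s.
Step 2 — Component impedances:
  R: Z = R = 144 Ω
  L: Z = jωL = j·2783·0.0015 = 0 + j4.175 Ω
Step 3 — Series combination: Z_total = R + L = 144 + j4.175 Ω = 144.1∠1.7° Ω.
Step 4 — Source phasor: V = 65.5∠54.6° V = 37.94 + j53.39 V.
Step 5 — Ohm's law: I = V / Z_total = (37.94 + j53.39) / (144 + j4.175) = 0.274 + j0.3628 A.
Step 6 — Convert to polar: |I| = 0.4547 A, ∠I = 52.9°.

I = 0.4547∠52.9° A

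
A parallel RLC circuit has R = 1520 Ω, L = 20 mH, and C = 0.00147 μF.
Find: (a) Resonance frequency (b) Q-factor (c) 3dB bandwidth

Step 1 — Resonance: ω₀ = 1/√(LC) = 1/√(0.02·1.47e-09) = 1.844e+05 rad/s.
Step 2 — f₀ = ω₀/(2π) = 2.935e+04 Hz.
Step 3 — Parallel Q: Q = R/(ω₀L) = 1520/(1.844e+05·0.02) = 0.4121.
Step 4 — Bandwidth: Δω = ω₀/Q = 4.475e+05 rad/s; BW = Δω/(2π) = 7.123e+04 Hz.

(a) f₀ = 2.935e+04 Hz  (b) Q = 0.4121  (c) BW = 7.123e+04 Hz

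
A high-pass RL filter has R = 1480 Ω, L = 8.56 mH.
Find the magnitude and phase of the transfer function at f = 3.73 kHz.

Step 1 — Angular frequency: ω = 2π·3730 = 2.344e+04 rad/s.
Step 2 — Transfer function: H(jω) = jωL/(R + jωL).
Step 3 — Numerator jωL = j·200.6; denominator R + jωL = 1480 + j200.6.
Step 4 — H = 0.01804 + j0.1331.
Step 5 — Magnitude: |H| = 0.1343 (-17.4 dB); phase: φ = 82.3°.

|H| = 0.1343 (-17.4 dB), φ = 82.3°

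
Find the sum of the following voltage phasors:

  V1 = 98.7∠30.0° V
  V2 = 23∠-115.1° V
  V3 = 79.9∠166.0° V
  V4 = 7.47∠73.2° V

Step 1 — Convert each phasor to rectangular form:
  V1 = 98.7·(cos(30.0°) + j·sin(30.0°)) = 85.48 + j49.35 V
  V2 = 23·(cos(-115.1°) + j·sin(-115.1°)) = -9.757 - j20.83 V
  V3 = 79.9·(cos(166.0°) + j·sin(166.0°)) = -77.53 + j19.33 V
  V4 = 7.47·(cos(73.2°) + j·sin(73.2°)) = 2.159 + j7.151 V
Step 2 — Sum components: V_total = 0.3526 + j55 V.
Step 3 — Convert to polar: |V_total| = 55 V, ∠V_total = 89.6°.

V_total = 55∠89.6° V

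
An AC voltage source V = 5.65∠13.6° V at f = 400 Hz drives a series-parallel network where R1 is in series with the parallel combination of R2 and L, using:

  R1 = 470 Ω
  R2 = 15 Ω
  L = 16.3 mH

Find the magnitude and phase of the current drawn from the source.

Step 1 — Angular frequency: ω = 2π·f = 2π·400 = 2513 rad/s.
Step 2 — Component impedances:
  R1: Z = R = 470 Ω
  R2: Z = R = 15 Ω
  L: Z = jωL = j·2513·0.0163 = 0 + j40.97 Ω
Step 3 — Parallel branch: R2 || L = 1/(1/R2 + 1/L) = 13.23 + j4.843 Ω.
Step 4 — Series with R1: Z_total = R1 + (R2 || L) = 483.2 + j4.843 Ω = 483.3∠0.6° Ω.
Step 5 — Source phasor: V = 5.65∠13.6° V = 5.492 + j1.329 V.
Step 6 — Ohm's law: I = V / Z_total = (5.492 + j1.329) / (483.2 + j4.843) = 0.01139 + j0.002635 A.
Step 7 — Convert to polar: |I| = 0.01169 A, ∠I = 13.0°.

I = 0.01169∠13.0° A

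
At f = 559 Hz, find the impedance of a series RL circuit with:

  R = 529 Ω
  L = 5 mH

Step 1 — Angular frequency: ω = 2π·f = 2π·559 = 3512 rad/s.
Step 2 — Component impedances:
  R: Z = R = 529 Ω
  L: Z = jωL = j·3512·0.005 = 0 + j17.56 Ω
Step 3 — Series combination: Z_total = R + L = 529 + j17.56 Ω = 529.3∠1.9° Ω.

Z = 529 + j17.56 Ω = 529.3∠1.9° Ω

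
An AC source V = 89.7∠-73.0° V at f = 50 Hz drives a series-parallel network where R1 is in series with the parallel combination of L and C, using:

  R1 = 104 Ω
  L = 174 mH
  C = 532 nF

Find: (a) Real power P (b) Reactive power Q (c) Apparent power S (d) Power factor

Step 1 — Angular frequency: ω = 2π·f = 2π·50 = 314.2 rad/s.
Step 2 — Component impedances:
  R1: Z = R = 104 Ω
  L: Z = jωL = j·314.2·0.174 = 0 + j54.66 Ω
  C: Z = 1/(jωC) = -j/(ω·C) = 0 - j5983 Ω
Step 3 — Parallel branch: L || C = 1/(1/L + 1/C) = 0 + j55.17 Ω.
Step 4 — Series with R1: Z_total = R1 + (L || C) = 104 + j55.17 Ω = 117.7∠27.9° Ω.
Step 5 — Source phasor: V = 89.7∠-73.0° V = 26.23 - j85.78 V.
Step 6 — Current: I = V / Z = -0.1447 - j0.7481 A = 0.7619∠-100.9° A.
Step 7 — Complex power: S = V·I* = 60.38 + j32.03 VA.
Step 8 — Real power: P = Re(S) = 60.38 W.
Step 9 — Reactive power: Q = Im(S) = 32.03 VAR.
Step 10 — Apparent power: |S| = 68.35 VA.
Step 11 — Power factor: PF = P/|S| = 0.8834 (lagging).

(a) P = 60.38 W  (b) Q = 32.03 VAR  (c) S = 68.35 VA  (d) PF = 0.8834 (lagging)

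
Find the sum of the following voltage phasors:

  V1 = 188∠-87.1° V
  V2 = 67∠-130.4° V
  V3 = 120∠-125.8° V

Step 1 — Convert each phasor to rectangular form:
  V1 = 188·(cos(-87.1°) + j·sin(-87.1°)) = 9.511 - j187.8 V
  V2 = 67·(cos(-130.4°) + j·sin(-130.4°)) = -43.42 - j51.02 V
  V3 = 120·(cos(-125.8°) + j·sin(-125.8°)) = -70.19 - j97.33 V
Step 2 — Sum components: V_total = -104.1 - j336.1 V.
Step 3 — Convert to polar: |V_total| = 351.9 V, ∠V_total = -107.2°.

V_total = 351.9∠-107.2° V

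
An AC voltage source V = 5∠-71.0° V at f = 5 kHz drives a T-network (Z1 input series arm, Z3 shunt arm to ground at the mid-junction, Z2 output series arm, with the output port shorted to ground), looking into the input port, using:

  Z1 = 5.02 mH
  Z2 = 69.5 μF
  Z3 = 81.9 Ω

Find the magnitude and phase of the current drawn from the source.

Step 1 — Angular frequency: ω = 2π·f = 2π·5000 = 3.142e+04 rad/s.
Step 2 — Component impedances:
  Z1: Z = jωL = j·3.142e+04·0.00502 = 0 + j157.7 Ω
  Z2: Z = 1/(jωC) = -j/(ω·C) = 0 - j0.458 Ω
  Z3: Z = R = 81.9 Ω
Step 3 — With the output port shorted to ground, the output series arm Z2 runs from the junction to ground; the shunt arm Z3 also runs from the junction to ground. They appear in parallel: Z3 || Z2 = 0.002561 - j0.458 Ω.
Step 4 — Series with input arm Z1: Z_in = Z1 + (Z3 || Z2) = 0.002561 + j157.2 Ω = 157.2∠90.0° Ω.
Step 5 — Source phasor: V = 5∠-71.0° V = 1.628 - j4.728 V.
Step 6 — Ohm's law: I = V / Z_total = (1.628 - j4.728) / (0.002561 + j157.2) = -0.03006 - j0.01035 A.
Step 7 — Convert to polar: |I| = 0.0318 A, ∠I = -161.0°.

I = 0.0318∠-161.0° A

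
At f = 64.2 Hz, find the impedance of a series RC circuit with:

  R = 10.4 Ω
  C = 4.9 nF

Step 1 — Angular frequency: ω = 2π·f = 2π·64.2 = 403.4 rad/s.
Step 2 — Component impedances:
  R: Z = R = 10.4 Ω
  C: Z = 1/(jωC) = -j/(ω·C) = 0 - j5.059e+05 Ω
Step 3 — Series combination: Z_total = R + C = 10.4 - j5.059e+05 Ω = 5.059e+05∠-90.0° Ω.

Z = 10.4 - j5.059e+05 Ω = 5.059e+05∠-90.0° Ω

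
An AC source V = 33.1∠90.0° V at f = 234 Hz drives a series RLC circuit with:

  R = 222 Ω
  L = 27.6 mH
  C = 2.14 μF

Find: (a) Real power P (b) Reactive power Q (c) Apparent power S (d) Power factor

Step 1 — Angular frequency: ω = 2π·f = 2π·234 = 1470 rad/s.
Step 2 — Component impedances:
  R: Z = R = 222 Ω
  L: Z = jωL = j·1470·0.0276 = 0 + j40.58 Ω
  C: Z = 1/(jωC) = -j/(ω·C) = 0 - j317.8 Ω
Step 3 — Series combination: Z_total = R + L + C = 222 - j277.2 Ω = 355.2∠-51.3° Ω.
Step 4 — Source phasor: V = 33.1∠90.0° V = 0 + j33.1 V.
Step 5 — Current: I = V / Z = -0.07275 + j0.05825 A = 0.09319∠141.3° A.
Step 6 — Complex power: S = V·I* = 1.928 - j2.408 VA.
Step 7 — Real power: P = Re(S) = 1.928 W.
Step 8 — Reactive power: Q = Im(S) = -2.408 VAR.
Step 9 — Apparent power: |S| = 3.085 VA.
Step 10 — Power factor: PF = P/|S| = 0.625 (leading).

(a) P = 1.928 W  (b) Q = -2.408 VAR  (c) S = 3.085 VA  (d) PF = 0.625 (leading)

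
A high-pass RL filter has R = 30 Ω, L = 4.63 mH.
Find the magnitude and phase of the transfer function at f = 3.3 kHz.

Step 1 — Angular frequency: ω = 2π·3300 = 2.073e+04 rad/s.
Step 2 — Transfer function: H(jω) = jωL/(R + jωL).
Step 3 — Numerator jωL = j·96; denominator R + jωL = 30 + j96.
Step 4 — H = 0.911 + j0.2847.
Step 5 — Magnitude: |H| = 0.9545 (-0.4 dB); phase: φ = 17.4°.

|H| = 0.9545 (-0.4 dB), φ = 17.4°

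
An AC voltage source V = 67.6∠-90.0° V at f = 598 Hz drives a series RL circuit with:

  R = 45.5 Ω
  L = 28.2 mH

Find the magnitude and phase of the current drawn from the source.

Step 1 — Angular frequency: ω = 2π·f = 2π·598 = 3757 rad/s.
Step 2 — Component impedances:
  R: Z = R = 45.5 Ω
  L: Z = jωL = j·3757·0.0282 = 0 + j106 Ω
Step 3 — Series combination: Z_total = R + L = 45.5 + j106 Ω = 115.3∠66.8° Ω.
Step 4 — Source phasor: V = 67.6∠-90.0° V = 0 - j67.6 V.
Step 5 — Ohm's law: I = V / Z_total = (0 - j67.6) / (45.5 + j106) = -0.5387 - j0.2313 A.
Step 6 — Convert to polar: |I| = 0.5862 A, ∠I = -156.8°.

I = 0.5862∠-156.8° A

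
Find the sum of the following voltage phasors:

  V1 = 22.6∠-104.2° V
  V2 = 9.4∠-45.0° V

Step 1 — Convert each phasor to rectangular form:
  V1 = 22.6·(cos(-104.2°) + j·sin(-104.2°)) = -5.544 - j21.91 V
  V2 = 9.4·(cos(-45.0°) + j·sin(-45.0°)) = 6.647 - j6.647 V
Step 2 — Sum components: V_total = 1.103 - j28.56 V.
Step 3 — Convert to polar: |V_total| = 28.58 V, ∠V_total = -87.8°.

V_total = 28.58∠-87.8° V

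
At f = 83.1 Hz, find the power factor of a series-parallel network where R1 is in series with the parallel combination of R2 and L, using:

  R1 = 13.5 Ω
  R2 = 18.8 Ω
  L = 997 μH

Step 1 — Angular frequency: ω = 2π·f = 2π·83.1 = 522.1 rad/s.
Step 2 — Component impedances:
  R1: Z = R = 13.5 Ω
  R2: Z = R = 18.8 Ω
  L: Z = jωL = j·522.1·0.000997 = 0 + j0.5206 Ω
Step 3 — Parallel branch: R2 || L = 1/(1/R2 + 1/L) = 0.0144 + j0.5202 Ω.
Step 4 — Series with R1: Z_total = R1 + (R2 || L) = 13.51 + j0.5202 Ω = 13.52∠2.2° Ω.
Step 5 — Power factor: PF = cos(φ) = Re(Z)/|Z| = 13.51/13.52 = 0.9993.
Step 6 — Type: Im(Z) = 0.5202 ⇒ lagging (phase φ = 2.2°).

PF = 0.9993 (lagging, φ = 2.2°)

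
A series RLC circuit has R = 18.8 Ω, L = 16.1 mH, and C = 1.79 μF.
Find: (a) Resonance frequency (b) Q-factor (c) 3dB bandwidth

Step 1 — Resonance condition Im(Z)=0 gives ω₀ = 1/√(LC).
Step 2 — ω₀ = 1/√(0.0161·1.79e-06) = 5891 rad/s.
Step 3 — f₀ = ω₀/(2π) = 937.5 Hz.
Step 4 — Series Q: Q = ω₀L/R = 5891·0.0161/18.8 = 5.045.
Step 5 — 3dB bandwidth: Δω = ω₀/Q = 1168 rad/s; BW = Δω/(2π) = 185.8 Hz.

(a) f₀ = 937.5 Hz  (b) Q = 5.045  (c) BW = 185.8 Hz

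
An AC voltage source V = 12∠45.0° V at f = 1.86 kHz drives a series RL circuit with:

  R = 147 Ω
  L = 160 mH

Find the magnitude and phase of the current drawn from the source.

Step 1 — Angular frequency: ω = 2π·f = 2π·1860 = 1.169e+04 rad/s.
Step 2 — Component impedances:
  R: Z = R = 147 Ω
  L: Z = jωL = j·1.169e+04·0.16 = 0 + j1870 Ω
Step 3 — Series combination: Z_total = R + L = 147 + j1870 Ω = 1876∠85.5° Ω.
Step 4 — Source phasor: V = 12∠45.0° V = 8.485 + j8.485 V.
Step 5 — Ohm's law: I = V / Z_total = (8.485 + j8.485) / (147 + j1870) = 0.004865 - j0.004155 A.
Step 6 — Convert to polar: |I| = 0.006398 A, ∠I = -40.5°.

I = 0.006398∠-40.5° A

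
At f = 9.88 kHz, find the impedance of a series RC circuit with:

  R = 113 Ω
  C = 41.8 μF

Step 1 — Angular frequency: ω = 2π·f = 2π·9880 = 6.208e+04 rad/s.
Step 2 — Component impedances:
  R: Z = R = 113 Ω
  C: Z = 1/(jωC) = -j/(ω·C) = 0 - j0.3854 Ω
Step 3 — Series combination: Z_total = R + C = 113 - j0.3854 Ω = 113∠-0.2° Ω.

Z = 113 - j0.3854 Ω = 113∠-0.2° Ω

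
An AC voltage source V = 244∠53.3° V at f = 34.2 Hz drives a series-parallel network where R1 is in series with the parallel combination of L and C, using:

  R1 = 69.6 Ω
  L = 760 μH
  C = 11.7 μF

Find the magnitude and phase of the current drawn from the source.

Step 1 — Angular frequency: ω = 2π·f = 2π·34.2 = 214.9 rad/s.
Step 2 — Component impedances:
  R1: Z = R = 69.6 Ω
  L: Z = jωL = j·214.9·0.00076 = 0 + j0.1633 Ω
  C: Z = 1/(jωC) = -j/(ω·C) = 0 - j397.7 Ω
Step 3 — Parallel branch: L || C = 1/(1/L + 1/C) = 0 + j0.1634 Ω.
Step 4 — Series with R1: Z_total = R1 + (L || C) = 69.6 + j0.1634 Ω = 69.6∠0.1° Ω.
Step 5 — Source phasor: V = 244∠53.3° V = 145.8 + j195.6 V.
Step 6 — Ohm's law: I = V / Z_total = (145.8 + j195.6) / (69.6 + j0.1634) = 2.102 + j2.806 A.
Step 7 — Convert to polar: |I| = 3.506 A, ∠I = 53.2°.

I = 3.506∠53.2° A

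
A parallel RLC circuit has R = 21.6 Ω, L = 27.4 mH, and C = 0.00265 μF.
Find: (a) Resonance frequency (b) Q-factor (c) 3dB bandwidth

Step 1 — Resonance: ω₀ = 1/√(LC) = 1/√(0.0274·2.65e-09) = 1.174e+05 rad/s.
Step 2 — f₀ = ω₀/(2π) = 1.868e+04 Hz.
Step 3 — Parallel Q: Q = R/(ω₀L) = 21.6/(1.174e+05·0.0274) = 0.006717.
Step 4 — Bandwidth: Δω = ω₀/Q = 1.747e+07 rad/s; BW = Δω/(2π) = 2.78e+06 Hz.

(a) f₀ = 1.868e+04 Hz  (b) Q = 0.006717  (c) BW = 2.78e+06 Hz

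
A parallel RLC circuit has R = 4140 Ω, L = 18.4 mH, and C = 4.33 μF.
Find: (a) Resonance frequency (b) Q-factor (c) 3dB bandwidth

Step 1 — Resonance: ω₀ = 1/√(LC) = 1/√(0.0184·4.33e-06) = 3543 rad/s.
Step 2 — f₀ = ω₀/(2π) = 563.9 Hz.
Step 3 — Parallel Q: Q = R/(ω₀L) = 4140/(3543·0.0184) = 63.51.
Step 4 — Bandwidth: Δω = ω₀/Q = 55.78 rad/s; BW = Δω/(2π) = 8.878 Hz.

(a) f₀ = 563.9 Hz  (b) Q = 63.51  (c) BW = 8.878 Hz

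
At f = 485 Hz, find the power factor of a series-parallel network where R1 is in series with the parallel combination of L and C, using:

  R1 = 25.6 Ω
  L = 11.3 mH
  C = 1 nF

Step 1 — Angular frequency: ω = 2π·f = 2π·485 = 3047 rad/s.
Step 2 — Component impedances:
  R1: Z = R = 25.6 Ω
  L: Z = jωL = j·3047·0.0113 = 0 + j34.43 Ω
  C: Z = 1/(jωC) = -j/(ω·C) = 0 - j3.282e+05 Ω
Step 3 — Parallel branch: L || C = 1/(1/L + 1/C) = 0 + j34.44 Ω.
Step 4 — Series with R1: Z_total = R1 + (L || C) = 25.6 + j34.44 Ω = 42.91∠53.4° Ω.
Step 5 — Power factor: PF = cos(φ) = Re(Z)/|Z| = 25.6/42.91 = 0.5966.
Step 6 — Type: Im(Z) = 34.44 ⇒ lagging (phase φ = 53.4°).

PF = 0.5966 (lagging, φ = 53.4°)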